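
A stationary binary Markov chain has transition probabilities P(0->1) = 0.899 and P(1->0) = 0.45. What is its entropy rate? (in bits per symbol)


Stationary distribution: pi_0 = p10/(p01+p10) = 0.3336, pi_1 = 0.6664. Entropy rate H' = pi_0*H(p01) + pi_1*H(p10) = 0.3336*0.4722 + 0.6664*0.9928 = 0.8191

0.8191 bits/symbol


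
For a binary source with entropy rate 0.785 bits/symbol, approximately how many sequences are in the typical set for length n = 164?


log2|A_typical| = nH = 164 * 0.785 = 128.74, so |A_typical| ~ 2^128.74 = 5.683e+38

5.683e+38


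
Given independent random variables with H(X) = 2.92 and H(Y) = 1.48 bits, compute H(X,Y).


For independent variables, H(X,Y) = H(X) + H(Y) = 2.92 + 1.48 = 4.4

4.4 bits


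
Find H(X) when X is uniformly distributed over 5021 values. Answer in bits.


H = log2(n) = log2(5021) = 12.2938

12.2938 bits


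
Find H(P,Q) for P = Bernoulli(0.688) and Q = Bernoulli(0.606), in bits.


H(P,Q) = -p*log2(q) - (1-p)*log2(1-q). -0.688*log2(0.606) = 0.497156; -0.312*log2(0.394) = 0.419245. H(P,Q) = 0.497156 + 0.419245 = 0.9164

0.9164 bits


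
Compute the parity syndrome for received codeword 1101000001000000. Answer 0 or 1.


Syndrome = XOR of all bits = 1 XOR 1 XOR 0 XOR 1 XOR 0 XOR 0 XOR 0 XOR 0 XOR 0 XOR 1 XOR 0 XOR 0 XOR 0 XOR 0 XOR 0 XOR 0 = 0

0


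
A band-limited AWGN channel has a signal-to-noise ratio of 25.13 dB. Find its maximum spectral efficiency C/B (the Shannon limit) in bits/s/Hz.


SNR_linear = 10^(25.13/10) = 325.8367; C/B = log2(1 + SNR_linear) = log2(1 + 325.8367) = 8.3524

8.3524 bits/s/Hz


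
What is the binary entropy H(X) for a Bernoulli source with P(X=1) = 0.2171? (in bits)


H = -p*log2(p) - (1-p)*log2(1-p). -0.2171*log2(0.2171) = 0.478395; -0.7829*log2(0.7829) = 0.276442. H = 0.478395 + 0.276442 = 0.7548

0.7548 bits


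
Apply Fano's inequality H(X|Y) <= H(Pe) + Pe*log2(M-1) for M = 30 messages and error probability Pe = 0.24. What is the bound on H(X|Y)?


H(Pe) = -Pe*log2(Pe) - (1-Pe)*log2(1-Pe) = -0.24*log2(0.24) - 0.76*log2(0.76) = 0.494134 + 0.300906 = 0.795. Pe*log2(M-1) = 0.24*log2(29) = 1.165915. Bound = H(Pe) + Pe*log2(M-1) = 0.494134 + 0.300906 + 1.165915 = 1.961

1.961 bits


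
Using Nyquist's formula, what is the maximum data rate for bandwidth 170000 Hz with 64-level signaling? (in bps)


Rate = 2 * B * log2(M) = 2 * 170000 * 6.0 = 2040000.0

2040000.0 bps


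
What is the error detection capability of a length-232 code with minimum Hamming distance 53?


Detection capability = d_min - 1 = 53 - 1 = 52

52 errors


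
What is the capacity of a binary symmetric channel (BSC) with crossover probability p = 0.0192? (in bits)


H(p) = -p*log2(p) - (1-p)*log2(1-p) = -0.0192*log2(0.0192) - 0.9808*log2(0.9808) = 0.109493 + 0.027432 = 0.1369. C = 1 - H(p) = 1 - 0.1369 = 0.8631

0.8631 bits


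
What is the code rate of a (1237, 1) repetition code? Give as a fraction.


Rate = k/n = 1/1237

1/1237


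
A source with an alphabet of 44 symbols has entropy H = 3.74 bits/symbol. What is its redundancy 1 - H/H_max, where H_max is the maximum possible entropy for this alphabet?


H_max = log2(K) = log2(44) = 5.4594 bits/symbol. Redundancy = 1 - H/H_max = 1 - 3.74/5.4594 = 1 - 0.6851 = 0.3149

0.3149


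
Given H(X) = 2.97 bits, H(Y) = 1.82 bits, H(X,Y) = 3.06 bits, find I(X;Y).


I(X;Y) = H(X) + H(Y) - H(X,Y) = 2.97 + 1.82 - 3.06 = 1.73

1.73 bits


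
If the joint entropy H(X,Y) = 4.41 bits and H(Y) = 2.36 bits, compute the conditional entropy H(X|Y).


H(X|Y) = H(X,Y) - H(Y) = 4.41 - 2.36 = 2.05

2.05 bits


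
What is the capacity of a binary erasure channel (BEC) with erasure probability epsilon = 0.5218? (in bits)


C = 1 - epsilon = 1 - 0.5218 = 0.4782

0.4782 bits


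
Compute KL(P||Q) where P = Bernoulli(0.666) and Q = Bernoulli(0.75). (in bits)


KL = p*log2(p/q) + (1-p)*log2((1-p)/(1-q)) = 0.666*log2(0.666/0.75) + 0.334*log2(0.334/0.25) = 0.0255

0.0255 bits


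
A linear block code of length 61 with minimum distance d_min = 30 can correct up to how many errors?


Correction capability = floor((d-1)/2) = floor((30-1)/2) = 14

14 errors


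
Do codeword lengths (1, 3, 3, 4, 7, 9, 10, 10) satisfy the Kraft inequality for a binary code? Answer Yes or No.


Kraft sum = sum(2^(-l_i)) = 0.8242, need <= 1. Result: satisfied (a binary prefix-free code with these lengths exists)

Yes


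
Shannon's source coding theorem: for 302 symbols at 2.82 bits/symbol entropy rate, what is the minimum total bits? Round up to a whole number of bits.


Minimum bits >= n * H = 302 * 2.82 = 851.64, rounded up to a whole number of bits = 852

852 bits


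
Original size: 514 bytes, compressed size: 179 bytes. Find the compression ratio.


Ratio = original / compressed = 514 / 179 = 2.8715

2.8715


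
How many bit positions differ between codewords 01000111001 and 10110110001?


Count differing positions: ^ ^ ^ ^ . . . ^ . . . = 5 differences

5


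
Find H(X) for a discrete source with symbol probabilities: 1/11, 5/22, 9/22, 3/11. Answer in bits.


H = -sum(p_i * log2(p_i)). Terms: -(1/11)*log2(1/11) = 0.314494; -(5/22)*log2(5/22) = 0.485796; -(9/22)*log2(9/22) = 0.527525; -(3/11)*log2(3/11) = 0.511219. H = 0.314494 + 0.485796 + 0.527525 + 0.511219 = 1.839

1.839 bits


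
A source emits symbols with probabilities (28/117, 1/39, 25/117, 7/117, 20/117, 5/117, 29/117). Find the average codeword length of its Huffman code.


Huffman construction (repeatedly merge the two least-probable nodes; each merge adds 1 bit to every symbol beneath it): 1/39 + 5/117 = 8/117; 7/117 + 8/117 = 5/39; 5/39 + 20/117 = 35/117; 25/117 + 28/117 = 53/117; 29/117 + 35/117 = 64/117; 53/117 + 64/117 = 1. Resulting codeword lengths (in the order the probabilities were given): (2, 5, 2, 4, 3, 5, 2). L_avg = sum(p_i * l_i) = 28/117*2 + 1/39*5 + 25/117*2 + 7/117*4 + 20/117*3 + 5/117*5 + 29/117*2 = 292/117 = 2.4957

2.4957 bits


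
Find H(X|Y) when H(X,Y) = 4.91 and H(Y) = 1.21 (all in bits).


H(X|Y) = H(X,Y) - H(Y) = 4.91 - 1.21 = 3.7

3.7 bits


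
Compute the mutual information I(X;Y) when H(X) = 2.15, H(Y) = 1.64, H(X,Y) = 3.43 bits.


I(X;Y) = H(X) + H(Y) - H(X,Y) = 2.15 + 1.64 - 3.43 = 0.36

0.36 bits


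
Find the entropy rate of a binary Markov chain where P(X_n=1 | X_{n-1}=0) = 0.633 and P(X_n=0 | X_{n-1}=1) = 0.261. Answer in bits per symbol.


Stationary distribution: pi_0 = p10/(p01+p10) = 0.2919, pi_1 = 0.7081. Entropy rate H' = pi_0*H(p01) + pi_1*H(p10) = 0.2919*0.9483 + 0.7081*0.8283 = 0.8633

0.8633 bits/symbol


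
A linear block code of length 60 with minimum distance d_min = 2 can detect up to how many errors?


Detection capability = d_min - 1 = 2 - 1 = 1

1 errors


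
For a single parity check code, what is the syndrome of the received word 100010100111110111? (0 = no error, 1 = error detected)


Syndrome = XOR of all bits = 1 XOR 0 XOR 0 XOR 0 XOR 1 XOR 0 XOR 1 XOR 0 XOR 0 XOR 1 XOR 1 XOR 1 XOR 1 XOR 1 XOR 0 XOR 1 XOR 1 XOR 1 = 1

1


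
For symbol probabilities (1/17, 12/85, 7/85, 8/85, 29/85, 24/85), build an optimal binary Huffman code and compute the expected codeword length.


Huffman construction (repeatedly merge the two least-probable nodes; each merge adds 1 bit to every symbol beneath it): 1/17 + 7/85 = 12/85; 8/85 + 12/85 = 4/17; 12/85 + 4/17 = 32/85; 24/85 + 29/85 = 53/85; 32/85 + 53/85 = 1. Resulting codeword lengths (in the order the probabilities were given): (3, 3, 3, 3, 2, 2). L_avg = sum(p_i * l_i) = 1/17*3 + 12/85*3 + 7/85*3 + 8/85*3 + 29/85*2 + 24/85*2 = 202/85 = 2.3765

2.3765 bits


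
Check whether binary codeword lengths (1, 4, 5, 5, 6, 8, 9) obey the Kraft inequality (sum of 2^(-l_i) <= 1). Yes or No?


Kraft sum = sum(2^(-l_i)) = 0.6465, need <= 1. Result: satisfied (a binary prefix-free code with these lengths exists)

Yes


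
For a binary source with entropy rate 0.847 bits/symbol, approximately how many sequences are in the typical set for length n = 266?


log2|A_typical| = nH = 266 * 0.847 = 225.302, so |A_typical| ~ 2^225.302 = 6.648e+67

6.648e+67


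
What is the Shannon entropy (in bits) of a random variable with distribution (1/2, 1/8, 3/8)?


H = -sum(p_i * log2(p_i)). Terms: -(1/2)*log2(1/2) = 0.500000; -(1/8)*log2(1/8) = 0.375000; -(3/8)*log2(3/8) = 0.530639. H = 0.500000 + 0.375000 + 0.530639 = 1.4056

1.4056 bits


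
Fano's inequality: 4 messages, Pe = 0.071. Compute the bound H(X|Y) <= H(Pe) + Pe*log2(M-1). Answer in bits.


H(Pe) = -Pe*log2(Pe) - (1-Pe)*log2(1-Pe) = -0.071*log2(0.071) - 0.929*log2(0.929) = 0.270939 + 0.098706 = 0.3696. Pe*log2(M-1) = 0.071*log2(3) = 0.112532. Bound = H(Pe) + Pe*log2(M-1) = 0.270939 + 0.098706 + 0.112532 = 0.4822

0.4822 bits


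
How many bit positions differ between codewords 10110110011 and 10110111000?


Count differing positions: . . . . . . . ^ . ^ ^ = 3 differences

3


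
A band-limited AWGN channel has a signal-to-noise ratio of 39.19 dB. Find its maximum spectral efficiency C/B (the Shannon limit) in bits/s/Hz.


SNR_linear = 10^(39.19/10) = 8298.5077; C/B = log2(1 + SNR_linear) = log2(1 + 8298.5077) = 13.0188

13.0188 bits/s/Hz


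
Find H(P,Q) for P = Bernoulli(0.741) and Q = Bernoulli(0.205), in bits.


H(P,Q) = -p*log2(q) - (1-p)*log2(1-q). -0.741*log2(0.205) = 1.694151; -0.259*log2(0.795) = 0.085722. H(P,Q) = 1.694151 + 0.085722 = 1.7799

1.7799 bits


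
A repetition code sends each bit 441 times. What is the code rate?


Rate = k/n = 1/441

1/441


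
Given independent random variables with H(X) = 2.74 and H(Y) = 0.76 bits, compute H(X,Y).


For independent variables, H(X,Y) = H(X) + H(Y) = 2.74 + 0.76 = 3.5

3.5 bits


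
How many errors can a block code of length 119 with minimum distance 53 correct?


Correction capability = floor((d-1)/2) = floor((53-1)/2) = 26

26 errors


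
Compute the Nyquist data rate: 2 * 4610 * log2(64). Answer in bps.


Rate = 2 * B * log2(M) = 2 * 4610 * 6.0 = 55320.0

55320.0 bps


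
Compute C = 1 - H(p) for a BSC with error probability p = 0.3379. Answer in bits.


H(p) = -p*log2(p) - (1-p)*log2(1-p) = -0.3379*log2(0.3379) - 0.6621*log2(0.6621) = 0.528926 + 0.393869 = 0.9228. C = 1 - H(p) = 1 - 0.9228 = 0.0772

0.0772 bits


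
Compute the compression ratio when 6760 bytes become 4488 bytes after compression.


Ratio = original / compressed = 6760 / 4488 = 1.5062

1.5062


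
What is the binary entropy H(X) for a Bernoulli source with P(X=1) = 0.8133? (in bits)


H = -p*log2(p) - (1-p)*log2(1-p). -0.8133*log2(0.8133) = 0.242478; -0.1867*log2(0.1867) = 0.452039. H = 0.242478 + 0.452039 = 0.6945

0.6945 bits


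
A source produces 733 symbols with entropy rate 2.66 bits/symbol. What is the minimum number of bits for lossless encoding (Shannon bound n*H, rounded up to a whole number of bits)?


Minimum bits >= n * H = 733 * 2.66 = 1949.78, rounded up to a whole number of bits = 1950

1950 bits


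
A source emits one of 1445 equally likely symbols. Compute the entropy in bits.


H = log2(n) = log2(1445) = 10.4969

10.4969 bits


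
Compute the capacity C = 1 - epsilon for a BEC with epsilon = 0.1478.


C = 1 - epsilon = 1 - 0.1478 = 0.8522

0.8522 bits


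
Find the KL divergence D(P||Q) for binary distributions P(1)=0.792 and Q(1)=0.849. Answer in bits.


KL = p*log2(p/q) + (1-p)*log2((1-p)/(1-q)) = 0.792*log2(0.792/0.849) + 0.208*log2(0.208/0.151) = 0.0167

0.0167 bits


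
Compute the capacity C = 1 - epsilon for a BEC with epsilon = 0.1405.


C = 1 - epsilon = 1 - 0.1405 = 0.8595

0.8595 bits


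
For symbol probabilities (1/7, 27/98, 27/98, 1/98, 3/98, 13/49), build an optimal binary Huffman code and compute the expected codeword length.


Huffman construction (repeatedly merge the two least-probable nodes; each merge adds 1 bit to every symbol beneath it): 1/98 + 3/98 = 2/49; 2/49 + 1/7 = 9/49; 9/49 + 13/49 = 22/49; 27/98 + 27/98 = 27/49; 22/49 + 27/49 = 1. Resulting codeword lengths (in the order the probabilities were given): (3, 2, 2, 4, 4, 2). L_avg = sum(p_i * l_i) = 1/7*3 + 27/98*2 + 27/98*2 + 1/98*4 + 3/98*4 + 13/49*2 = 109/49 = 2.2245

2.2245 bits


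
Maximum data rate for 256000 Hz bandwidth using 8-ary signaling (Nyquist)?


Rate = 2 * B * log2(M) = 2 * 256000 * 3.0 = 1536000.0

1536000.0 bps


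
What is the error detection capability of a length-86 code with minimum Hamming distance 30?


Detection capability = d_min - 1 = 30 - 1 = 29

29 errors


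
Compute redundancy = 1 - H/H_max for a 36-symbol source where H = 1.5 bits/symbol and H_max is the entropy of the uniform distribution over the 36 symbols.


H_max = log2(K) = log2(36) = 5.1699 bits/symbol. Redundancy = 1 - H/H_max = 1 - 1.5/5.1699 = 1 - 0.2901 = 0.7099

0.7099


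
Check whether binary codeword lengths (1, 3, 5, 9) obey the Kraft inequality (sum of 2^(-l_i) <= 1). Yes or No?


Kraft sum = sum(2^(-l_i)) = 0.6582, need <= 1. Result: satisfied (a binary prefix-free code with these lengths exists)

Yes


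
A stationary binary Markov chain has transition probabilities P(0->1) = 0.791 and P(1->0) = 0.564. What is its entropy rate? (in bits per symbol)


Stationary distribution: pi_0 = p10/(p01+p10) = 0.4162, pi_1 = 0.5838. Entropy rate H' = pi_0*H(p01) + pi_1*H(p10) = 0.4162*0.7396 + 0.5838*0.9881 = 0.8847

0.8847 bits/symbol


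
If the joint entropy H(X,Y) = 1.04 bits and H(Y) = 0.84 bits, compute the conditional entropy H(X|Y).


H(X|Y) = H(X,Y) - H(Y) = 1.04 - 0.84 = 0.2

0.2 bits


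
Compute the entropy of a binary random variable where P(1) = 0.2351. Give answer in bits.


H = -p*log2(p) - (1-p)*log2(1-p). -0.2351*log2(0.2351) = 0.491042; -0.7649*log2(0.7649) = 0.295754. H = 0.491042 + 0.295754 = 0.7868

0.7868 bits


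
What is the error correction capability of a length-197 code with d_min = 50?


Correction capability = floor((d-1)/2) = floor((50-1)/2) = 24

24 errors


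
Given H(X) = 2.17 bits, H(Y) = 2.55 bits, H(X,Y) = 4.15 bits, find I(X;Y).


I(X;Y) = H(X) + H(Y) - H(X,Y) = 2.17 + 2.55 - 4.15 = 0.57

0.57 bits


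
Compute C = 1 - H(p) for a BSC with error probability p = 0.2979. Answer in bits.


H(p) = -p*log2(p) - (1-p)*log2(1-p) = -0.2979*log2(0.2979) - 0.7021*log2(0.7021) = 0.520461 + 0.358248 = 0.8787. C = 1 - H(p) = 1 - 0.8787 = 0.1213

0.1213 bits


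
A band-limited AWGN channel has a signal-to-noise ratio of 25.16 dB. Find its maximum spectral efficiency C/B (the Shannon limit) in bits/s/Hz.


SNR_linear = 10^(25.16/10) = 328.0953; C/B = log2(1 + SNR_linear) = log2(1 + 328.0953) = 8.3624

8.3624 bits/s/Hz


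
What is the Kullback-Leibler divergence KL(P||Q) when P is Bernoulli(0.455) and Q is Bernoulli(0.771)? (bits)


KL = p*log2(p/q) + (1-p)*log2((1-p)/(1-q)) = 0.455*log2(0.455/0.771) + 0.545*log2(0.545/0.229) = 0.3356

0.3356 bits


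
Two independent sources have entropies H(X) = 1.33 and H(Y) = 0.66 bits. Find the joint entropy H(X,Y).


For independent variables, H(X,Y) = H(X) + H(Y) = 1.33 + 0.66 = 1.99

1.99 bits


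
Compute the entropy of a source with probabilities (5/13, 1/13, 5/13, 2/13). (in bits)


H = -sum(p_i * log2(p_i)). Terms: -(5/13)*log2(5/13) = 0.530197; -(1/13)*log2(1/13) = 0.284649; -(5/13)*log2(5/13) = 0.530197; -(2/13)*log2(2/13) = 0.415452. H = 0.530197 + 0.284649 + 0.530197 + 0.415452 = 1.7605

1.7605 bits


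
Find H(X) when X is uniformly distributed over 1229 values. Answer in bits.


H = log2(n) = log2(1229) = 10.2633

10.2633 bits


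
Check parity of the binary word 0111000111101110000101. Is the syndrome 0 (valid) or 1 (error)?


Syndrome = XOR of all bits = 0 XOR 1 XOR 1 XOR 1 XOR 0 XOR 0 XOR 0 XOR 1 XOR 1 XOR 1 XOR 1 XOR 0 XOR 1 XOR 1 XOR 1 XOR 0 XOR 0 XOR 0 XOR 0 XOR 1 XOR 0 XOR 1 = 0

0


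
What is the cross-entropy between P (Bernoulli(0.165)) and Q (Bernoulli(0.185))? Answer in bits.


H(P,Q) = -p*log2(q) - (1-p)*log2(1-q). -0.165*log2(0.185) = 0.401676; -0.835*log2(0.815) = 0.246432. H(P,Q) = 0.401676 + 0.246432 = 0.6481

0.6481 bits


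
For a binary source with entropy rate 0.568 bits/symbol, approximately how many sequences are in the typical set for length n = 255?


log2|A_typical| = nH = 255 * 0.568 = 144.84, so |A_typical| ~ 2^144.84 = 3.992e+43

3.992e+43


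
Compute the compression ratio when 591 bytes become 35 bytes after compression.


Ratio = original / compressed = 591 / 35 = 16.8857

16.8857


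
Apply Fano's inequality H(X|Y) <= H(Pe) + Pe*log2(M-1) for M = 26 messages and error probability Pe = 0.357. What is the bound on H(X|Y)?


H(Pe) = -Pe*log2(Pe) - (1-Pe)*log2(1-Pe) = -0.357*log2(0.357) - 0.643*log2(0.643) = 0.530503 + 0.409661 = 0.9402. Pe*log2(M-1) = 0.357*log2(25) = 1.657857. Bound = H(Pe) + Pe*log2(M-1) = 0.530503 + 0.409661 + 1.657857 = 2.598

2.598 bits


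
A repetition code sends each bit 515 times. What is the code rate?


Rate = k/n = 1/515

1/515


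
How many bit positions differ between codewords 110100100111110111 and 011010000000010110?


Count differing positions: ^ . ^ ^ ^ . ^ . . ^ ^ ^ ^ . . . . ^ = 10 differences

10


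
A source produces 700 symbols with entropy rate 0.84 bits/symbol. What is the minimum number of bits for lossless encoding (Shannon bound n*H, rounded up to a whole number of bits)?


Minimum bits >= n * H = 700 * 0.84 = 588.0, rounded up to a whole number of bits = 588

588 bits


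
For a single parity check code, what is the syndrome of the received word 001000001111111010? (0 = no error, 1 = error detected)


Syndrome = XOR of all bits = 0 XOR 0 XOR 1 XOR 0 XOR 0 XOR 0 XOR 0 XOR 0 XOR 1 XOR 1 XOR 1 XOR 1 XOR 1 XOR 1 XOR 1 XOR 0 XOR 1 XOR 0 = 1

1


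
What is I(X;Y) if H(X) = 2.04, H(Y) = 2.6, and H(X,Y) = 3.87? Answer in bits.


I(X;Y) = H(X) + H(Y) - H(X,Y) = 2.04 + 2.6 - 3.87 = 0.77

0.77 bits


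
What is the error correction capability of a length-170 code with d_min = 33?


Correction capability = floor((d-1)/2) = floor((33-1)/2) = 16

16 errors


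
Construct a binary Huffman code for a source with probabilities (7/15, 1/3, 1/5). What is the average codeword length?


Huffman construction (repeatedly merge the two least-probable nodes; each merge adds 1 bit to every symbol beneath it): 1/5 + 1/3 = 8/15; 7/15 + 8/15 = 1. Resulting codeword lengths (in the order the probabilities were given): (1, 2, 2). L_avg = sum(p_i * l_i) = 7/15*1 + 1/3*2 + 1/5*2 = 23/15 = 1.5333

1.5333 bits


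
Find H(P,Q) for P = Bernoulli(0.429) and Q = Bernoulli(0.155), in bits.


H(P,Q) = -p*log2(q) - (1-p)*log2(1-q). -0.429*log2(0.155) = 1.153864; -0.571*log2(0.845) = 0.138740. H(P,Q) = 1.153864 + 0.138740 = 1.2926

1.2926 bits


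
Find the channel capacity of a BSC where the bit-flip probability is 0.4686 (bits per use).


H(p) = -p*log2(p) - (1-p)*log2(1-p) = -0.4686*log2(0.4686) - 0.5314*log2(0.5314) = 0.512447 + 0.484706 = 0.9972. C = 1 - H(p) = 1 - 0.9972 = 0.0028

0.0028 bits


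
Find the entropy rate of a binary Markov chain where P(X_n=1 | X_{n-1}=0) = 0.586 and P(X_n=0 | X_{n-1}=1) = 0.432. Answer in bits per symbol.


Stationary distribution: pi_0 = p10/(p01+p10) = 0.4244, pi_1 = 0.5756. Entropy rate H' = pi_0*H(p01) + pi_1*H(p10) = 0.4244*0.9786 + 0.5756*0.9866 = 0.9832

0.9832 bits/symbol


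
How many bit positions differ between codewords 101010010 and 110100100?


Count differing positions: . ^ ^ ^ ^ . ^ ^ . = 6 differences

6


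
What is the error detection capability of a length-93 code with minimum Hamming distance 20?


Detection capability = d_min - 1 = 20 - 1 = 19

19 errors


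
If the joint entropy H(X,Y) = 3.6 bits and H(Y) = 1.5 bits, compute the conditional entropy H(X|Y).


H(X|Y) = H(X,Y) - H(Y) = 3.6 - 1.5 = 2.1

2.1 bits


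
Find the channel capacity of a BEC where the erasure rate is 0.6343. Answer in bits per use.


C = 1 - epsilon = 1 - 0.6343 = 0.3657

0.3657 bits


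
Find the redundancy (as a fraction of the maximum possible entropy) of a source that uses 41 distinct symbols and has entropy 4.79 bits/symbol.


H_max = log2(K) = log2(41) = 5.3576 bits/symbol. Redundancy = 1 - H/H_max = 1 - 4.79/5.3576 = 1 - 0.8941 = 0.1059

0.1059


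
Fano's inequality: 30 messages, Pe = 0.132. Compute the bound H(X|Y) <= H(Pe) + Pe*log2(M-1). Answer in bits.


H(Pe) = -Pe*log2(Pe) - (1-Pe)*log2(1-Pe) = -0.132*log2(0.132) - 0.868*log2(0.868) = 0.385624 + 0.177274 = 0.5629. Pe*log2(M-1) = 0.132*log2(29) = 0.641253. Bound = H(Pe) + Pe*log2(M-1) = 0.385624 + 0.177274 + 0.641253 = 1.2042

1.2042 bits


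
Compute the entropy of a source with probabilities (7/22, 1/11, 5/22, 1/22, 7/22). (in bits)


H = -sum(p_i * log2(p_i)). Terms: -(7/22)*log2(7/22) = 0.525661; -(1/11)*log2(1/11) = 0.314494; -(5/22)*log2(5/22) = 0.485796; -(1/22)*log2(1/22) = 0.202701; -(7/22)*log2(7/22) = 0.525661. H = 0.525661 + 0.314494 + 0.485796 + 0.202701 + 0.525661 = 2.0543

2.0543 bits


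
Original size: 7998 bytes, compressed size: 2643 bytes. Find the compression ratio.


Ratio = original / compressed = 7998 / 2643 = 3.0261

3.0261


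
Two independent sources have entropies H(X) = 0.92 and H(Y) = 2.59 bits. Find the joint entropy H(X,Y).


For independent variables, H(X,Y) = H(X) + H(Y) = 0.92 + 2.59 = 3.51

3.51 bits


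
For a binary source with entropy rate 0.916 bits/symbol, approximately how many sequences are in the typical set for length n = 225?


log2|A_typical| = nH = 225 * 0.916 = 206.1, so |A_typical| ~ 2^206.1 = 1.102e+62

1.102e+62


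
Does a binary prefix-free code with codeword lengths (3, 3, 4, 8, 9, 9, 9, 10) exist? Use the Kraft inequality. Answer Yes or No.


Kraft sum = sum(2^(-l_i)) = 0.3232, need <= 1. Result: satisfied (a binary prefix-free code with these lengths exists)

Yes


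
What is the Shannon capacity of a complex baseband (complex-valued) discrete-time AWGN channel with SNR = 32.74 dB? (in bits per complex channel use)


SNR_linear = 10^(32.74/10) = 1879.3168; C = log2(1 + SNR_linear) = log2(1 + 1879.3168) = 10.8768

10.8768 bits/channel use


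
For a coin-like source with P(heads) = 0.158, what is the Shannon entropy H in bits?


H = -p*log2(p) - (1-p)*log2(1-p). -0.158*log2(0.158) = 0.420597; -0.842*log2(0.842) = 0.208907. H = 0.420597 + 0.208907 = 0.6295

0.6295 bits


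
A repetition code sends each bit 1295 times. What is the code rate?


Rate = k/n = 1/1295

1/1295


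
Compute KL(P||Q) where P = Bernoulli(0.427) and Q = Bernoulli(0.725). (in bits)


KL = p*log2(p/q) + (1-p)*log2((1-p)/(1-q)) = 0.427*log2(0.427/0.725) + 0.573*log2(0.573/0.275) = 0.2807

0.2807 bits


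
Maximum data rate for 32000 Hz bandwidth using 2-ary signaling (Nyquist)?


Rate = 2 * B * log2(M) = 2 * 32000 * 1.0 = 64000.0

64000.0 bps


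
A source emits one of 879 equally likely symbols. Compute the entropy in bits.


H = log2(n) = log2(879) = 9.7797

9.7797 bits


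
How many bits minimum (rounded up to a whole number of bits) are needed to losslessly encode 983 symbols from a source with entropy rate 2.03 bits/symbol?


Minimum bits >= n * H = 983 * 2.03 = 1995.49, rounded up to a whole number of bits = 1996

1996 bits


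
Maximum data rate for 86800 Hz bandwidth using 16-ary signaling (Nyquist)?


Rate = 2 * B * log2(M) = 2 * 86800 * 4.0 = 694400.0

694400.0 bps


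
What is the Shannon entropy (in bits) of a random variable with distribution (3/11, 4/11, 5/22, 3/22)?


H = -sum(p_i * log2(p_i)). Terms: -(3/11)*log2(3/11) = 0.511219; -(4/11)*log2(4/11) = 0.530702; -(5/22)*log2(5/22) = 0.485796; -(3/22)*log2(3/22) = 0.391973. H = 0.511219 + 0.530702 + 0.485796 + 0.391973 = 1.9197

1.9197 bits


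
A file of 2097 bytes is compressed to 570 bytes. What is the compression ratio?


Ratio = original / compressed = 2097 / 570 = 3.6789

3.6789


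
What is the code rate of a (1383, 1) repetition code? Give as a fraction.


Rate = k/n = 1/1383

1/1383


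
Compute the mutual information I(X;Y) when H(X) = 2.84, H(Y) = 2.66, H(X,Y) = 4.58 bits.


I(X;Y) = H(X) + H(Y) - H(X,Y) = 2.84 + 2.66 - 4.58 = 0.92

0.92 bits


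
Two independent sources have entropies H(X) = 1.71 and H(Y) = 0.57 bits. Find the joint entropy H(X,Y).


For independent variables, H(X,Y) = H(X) + H(Y) = 1.71 + 0.57 = 2.28

2.28 bits


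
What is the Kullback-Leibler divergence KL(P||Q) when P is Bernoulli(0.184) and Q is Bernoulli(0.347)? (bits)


KL = p*log2(p/q) + (1-p)*log2((1-p)/(1-q)) = 0.184*log2(0.184/0.347) + 0.816*log2(0.816/0.653) = 0.0939

0.0939 bits


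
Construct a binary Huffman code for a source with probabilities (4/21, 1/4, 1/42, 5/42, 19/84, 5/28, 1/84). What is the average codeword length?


Huffman construction (repeatedly merge the two least-probable nodes; each merge adds 1 bit to every symbol beneath it): 1/84 + 1/42 = 1/28; 1/28 + 5/42 = 13/84; 13/84 + 5/28 = 1/3; 4/21 + 19/84 = 5/12; 1/4 + 1/3 = 7/12; 5/12 + 7/12 = 1. Resulting codeword lengths (in the order the probabilities were given): (2, 2, 5, 4, 2, 3, 5). L_avg = sum(p_i * l_i) = 4/21*2 + 1/4*2 + 1/42*5 + 5/42*4 + 19/84*2 + 5/28*3 + 1/84*5 = 53/21 = 2.5238

2.5238 bits


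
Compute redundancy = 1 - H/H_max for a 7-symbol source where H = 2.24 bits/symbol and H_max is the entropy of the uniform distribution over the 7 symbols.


H_max = log2(K) = log2(7) = 2.8074 bits/symbol. Redundancy = 1 - H/H_max = 1 - 2.24/2.8074 = 1 - 0.7979 = 0.2021

0.2021


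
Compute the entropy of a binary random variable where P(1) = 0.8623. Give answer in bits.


H = -p*log2(p) - (1-p)*log2(1-p). -0.8623*log2(0.8623) = 0.184306; -0.1377*log2(0.1377) = 0.393877. H = 0.184306 + 0.393877 = 0.5782

0.5782 bits


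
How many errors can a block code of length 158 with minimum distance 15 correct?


Correction capability = floor((d-1)/2) = floor((15-1)/2) = 7

7 errors


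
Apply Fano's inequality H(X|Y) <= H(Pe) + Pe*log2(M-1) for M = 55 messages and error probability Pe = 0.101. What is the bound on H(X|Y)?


H(Pe) = -Pe*log2(Pe) - (1-Pe)*log2(1-Pe) = -0.101*log2(0.101) - 0.899*log2(0.899) = 0.334065 + 0.138093 = 0.4722. Pe*log2(M-1) = 0.101*log2(54) = 0.581244. Bound = H(Pe) + Pe*log2(M-1) = 0.334065 + 0.138093 + 0.581244 = 1.0534

1.0534 bits


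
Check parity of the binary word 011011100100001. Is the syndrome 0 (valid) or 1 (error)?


Syndrome = XOR of all bits = 0 XOR 1 XOR 1 XOR 0 XOR 1 XOR 1 XOR 1 XOR 0 XOR 0 XOR 1 XOR 0 XOR 0 XOR 0 XOR 0 XOR 1 = 1

1


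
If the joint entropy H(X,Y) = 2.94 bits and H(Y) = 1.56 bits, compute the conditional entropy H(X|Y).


H(X|Y) = H(X,Y) - H(Y) = 2.94 - 1.56 = 1.38

1.38 bits


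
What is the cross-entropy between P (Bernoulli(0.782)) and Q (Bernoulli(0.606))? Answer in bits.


H(P,Q) = -p*log2(q) - (1-p)*log2(1-q). -0.782*log2(0.606) = 0.565081; -0.218*log2(0.394) = 0.292934. H(P,Q) = 0.565081 + 0.292934 = 0.858

0.858 bits


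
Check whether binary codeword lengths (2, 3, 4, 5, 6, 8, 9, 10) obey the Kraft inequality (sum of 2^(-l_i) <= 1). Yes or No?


Kraft sum = sum(2^(-l_i)) = 0.4912, need <= 1. Result: satisfied (a binary prefix-free code with these lengths exists)

Yes


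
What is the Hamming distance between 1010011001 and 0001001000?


Count differing positions: ^ . ^ ^ . ^ . . . ^ = 5 differences

5


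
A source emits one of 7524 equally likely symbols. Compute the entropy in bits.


H = log2(n) = log2(7524) = 12.8773

12.8773 bits


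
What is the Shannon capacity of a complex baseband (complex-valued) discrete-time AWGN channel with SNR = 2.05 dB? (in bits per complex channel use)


SNR_linear = 10^(2.05/10) = 1.6032; C = log2(1 + SNR_linear) = log2(1 + 1.6032) = 1.3803

1.3803 bits/channel use


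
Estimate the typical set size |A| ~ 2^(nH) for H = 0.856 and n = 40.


log2|A_typical| = nH = 40 * 0.856 = 34.24, so |A_typical| ~ 2^34.24 = 2.029e+10

2.029e+10


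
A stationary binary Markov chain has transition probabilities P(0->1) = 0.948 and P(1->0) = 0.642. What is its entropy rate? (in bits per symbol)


Stationary distribution: pi_0 = p10/(p01+p10) = 0.4038, pi_1 = 0.5962. Entropy rate H' = pi_0*H(p01) + pi_1*H(p10) = 0.4038*0.2948 + 0.5962*0.941 = 0.6801

0.6801 bits/symbol


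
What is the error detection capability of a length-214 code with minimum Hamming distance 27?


Detection capability = d_min - 1 = 27 - 1 = 26

26 errors


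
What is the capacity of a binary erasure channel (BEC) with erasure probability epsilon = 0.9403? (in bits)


C = 1 - epsilon = 1 - 0.9403 = 0.0597

0.0597 bits


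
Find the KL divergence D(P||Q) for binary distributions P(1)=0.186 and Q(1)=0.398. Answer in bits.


KL = p*log2(p/q) + (1-p)*log2((1-p)/(1-q)) = 0.186*log2(0.186/0.398) + 0.814*log2(0.814/0.602) = 0.1502

0.1502 bits


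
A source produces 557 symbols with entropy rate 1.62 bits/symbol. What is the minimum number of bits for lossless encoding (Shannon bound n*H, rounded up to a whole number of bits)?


Minimum bits >= n * H = 557 * 1.62 = 902.34, rounded up to a whole number of bits = 903

903 bits


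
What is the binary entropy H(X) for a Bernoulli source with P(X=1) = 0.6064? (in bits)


H = -p*log2(p) - (1-p)*log2(1-p). -0.6064*log2(0.6064) = 0.437614; -0.3936*log2(0.3936) = 0.529470. H = 0.437614 + 0.529470 = 0.9671

0.9671 bits


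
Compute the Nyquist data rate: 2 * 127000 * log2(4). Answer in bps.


Rate = 2 * B * log2(M) = 2 * 127000 * 2.0 = 508000.0

508000.0 bps


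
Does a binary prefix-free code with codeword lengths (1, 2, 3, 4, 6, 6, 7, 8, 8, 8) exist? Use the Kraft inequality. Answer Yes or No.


Kraft sum = sum(2^(-l_i)) = 0.9883, need <= 1. Result: satisfied (a binary prefix-free code with these lengths exists)

Yes


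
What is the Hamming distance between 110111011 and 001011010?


Count differing positions: ^ ^ ^ ^ . . . . ^ = 5 differences

5


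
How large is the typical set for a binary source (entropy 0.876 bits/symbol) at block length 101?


log2|A_typical| = nH = 101 * 0.876 = 88.476, so |A_typical| ~ 2^88.476 = 4.305e+26

4.305e+26


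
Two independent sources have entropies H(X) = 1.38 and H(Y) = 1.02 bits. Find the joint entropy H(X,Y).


For independent variables, H(X,Y) = H(X) + H(Y) = 1.38 + 1.02 = 2.4

2.4 bits


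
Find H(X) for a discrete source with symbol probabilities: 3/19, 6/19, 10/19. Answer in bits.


H = -sum(p_i * log2(p_i)). Terms: -(3/19)*log2(3/19) = 0.420468; -(6/19)*log2(6/19) = 0.525147; -(10/19)*log2(10/19) = 0.487368. H = 0.420468 + 0.525147 + 0.487368 = 1.433

1.433 bits


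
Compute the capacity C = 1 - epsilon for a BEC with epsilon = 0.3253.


C = 1 - epsilon = 1 - 0.3253 = 0.6747

0.6747 bits


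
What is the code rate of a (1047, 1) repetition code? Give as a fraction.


Rate = k/n = 1/1047

1/1047


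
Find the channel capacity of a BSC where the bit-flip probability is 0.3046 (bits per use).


H(p) = -p*log2(p) - (1-p)*log2(1-p) = -0.3046*log2(0.3046) - 0.6954*log2(0.6954) = 0.522393 + 0.364449 = 0.8868. C = 1 - H(p) = 1 - 0.8868 = 0.1132

0.1132 bits


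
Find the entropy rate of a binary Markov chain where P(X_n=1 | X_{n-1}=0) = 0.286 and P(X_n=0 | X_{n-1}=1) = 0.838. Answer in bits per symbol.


Stationary distribution: pi_0 = p10/(p01+p10) = 0.7456, pi_1 = 0.2544. Entropy rate H' = pi_0*H(p01) + pi_1*H(p10) = 0.7456*0.8635 + 0.2544*0.6391 = 0.8064

0.8064 bits/symbol


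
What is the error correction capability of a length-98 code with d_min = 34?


Correction capability = floor((d-1)/2) = floor((34-1)/2) = 16

16 errors


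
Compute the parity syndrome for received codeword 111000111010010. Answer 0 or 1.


Syndrome = XOR of all bits = 1 XOR 1 XOR 1 XOR 0 XOR 0 XOR 0 XOR 1 XOR 1 XOR 1 XOR 0 XOR 1 XOR 0 XOR 0 XOR 1 XOR 0 = 0

0


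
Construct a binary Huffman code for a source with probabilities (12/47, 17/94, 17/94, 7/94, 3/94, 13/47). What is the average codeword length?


Huffman construction (repeatedly merge the two least-probable nodes; each merge adds 1 bit to every symbol beneath it): 3/94 + 7/94 = 5/47; 5/47 + 17/94 = 27/94; 17/94 + 12/47 = 41/94; 13/47 + 27/94 = 53/94; 41/94 + 53/94 = 1. Resulting codeword lengths (in the order the probabilities were given): (2, 3, 2, 4, 4, 2). L_avg = sum(p_i * l_i) = 12/47*2 + 17/94*3 + 17/94*2 + 7/94*4 + 3/94*4 + 13/47*2 = 225/94 = 2.3936

2.3936 bits


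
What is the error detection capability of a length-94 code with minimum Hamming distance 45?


Detection capability = d_min - 1 = 45 - 1 = 44

44 errors


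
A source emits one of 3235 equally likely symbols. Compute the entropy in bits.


H = log2(n) = log2(3235) = 11.6595

11.6595 bits


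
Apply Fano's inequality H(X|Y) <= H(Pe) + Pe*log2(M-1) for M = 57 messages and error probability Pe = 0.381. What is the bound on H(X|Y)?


H(Pe) = -Pe*log2(Pe) - (1-Pe)*log2(1-Pe) = -0.381*log2(0.381) - 0.619*log2(0.619) = 0.530404 + 0.428341 = 0.9587. Pe*log2(M-1) = 0.381*log2(56) = 2.212602. Bound = H(Pe) + Pe*log2(M-1) = 0.530404 + 0.428341 + 2.212602 = 3.1713

3.1713 bits


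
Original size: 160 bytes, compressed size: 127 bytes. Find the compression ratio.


Ratio = original / compressed = 160 / 127 = 1.2598

1.2598


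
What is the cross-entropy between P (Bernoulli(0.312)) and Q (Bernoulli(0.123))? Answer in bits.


H(P,Q) = -p*log2(q) - (1-p)*log2(1-q). -0.312*log2(0.123) = 0.943260; -0.688*log2(0.877) = 0.130274. H(P,Q) = 0.943260 + 0.130274 = 1.0735

1.0735 bits


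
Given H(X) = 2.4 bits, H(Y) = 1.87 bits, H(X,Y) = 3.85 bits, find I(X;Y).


I(X;Y) = H(X) + H(Y) - H(X,Y) = 2.4 + 1.87 - 3.85 = 0.42

0.42 bits


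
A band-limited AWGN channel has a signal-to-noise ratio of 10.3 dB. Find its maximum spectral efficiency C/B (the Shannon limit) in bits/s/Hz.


SNR_linear = 10^(10.3/10) = 10.7152; C/B = log2(1 + SNR_linear) = log2(1 + 10.7152) = 3.5503

3.5503 bits/s/Hz


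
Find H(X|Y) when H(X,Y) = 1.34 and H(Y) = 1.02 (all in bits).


H(X|Y) = H(X,Y) - H(Y) = 1.34 - 1.02 = 0.32

0.32 bits


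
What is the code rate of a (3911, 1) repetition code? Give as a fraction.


Rate = k/n = 1/3911

1/3911


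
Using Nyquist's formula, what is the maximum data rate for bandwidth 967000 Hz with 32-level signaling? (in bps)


Rate = 2 * B * log2(M) = 2 * 967000 * 5.0 = 9670000.0

9670000.0 bps


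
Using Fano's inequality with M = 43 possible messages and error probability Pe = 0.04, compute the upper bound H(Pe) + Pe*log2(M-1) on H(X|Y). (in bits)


H(Pe) = -Pe*log2(Pe) - (1-Pe)*log2(1-Pe) = -0.04*log2(0.04) - 0.96*log2(0.96) = 0.185754 + 0.056538 = 0.2423. Pe*log2(M-1) = 0.04*log2(42) = 0.215693. Bound = H(Pe) + Pe*log2(M-1) = 0.185754 + 0.056538 + 0.215693 = 0.458

0.458 bits


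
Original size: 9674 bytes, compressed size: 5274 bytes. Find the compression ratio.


Ratio = original / compressed = 9674 / 5274 = 1.8343

1.8343


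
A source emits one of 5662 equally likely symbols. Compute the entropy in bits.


H = log2(n) = log2(5662) = 12.4671

12.4671 bits


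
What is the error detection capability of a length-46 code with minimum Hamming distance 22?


Detection capability = d_min - 1 = 22 - 1 = 21

21 errors


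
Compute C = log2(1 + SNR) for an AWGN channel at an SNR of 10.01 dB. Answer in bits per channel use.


SNR_linear = 10^(10.01/10) = 10.0231; C = log2(1 + SNR_linear) = log2(1 + 10.0231) = 3.4625

3.4625 bits/channel use


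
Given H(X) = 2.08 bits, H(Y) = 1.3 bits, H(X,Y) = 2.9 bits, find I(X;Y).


I(X;Y) = H(X) + H(Y) - H(X,Y) = 2.08 + 1.3 - 2.9 = 0.48

0.48 bits


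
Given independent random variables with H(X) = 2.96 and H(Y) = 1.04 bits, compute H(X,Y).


For independent variables, H(X,Y) = H(X) + H(Y) = 2.96 + 1.04 = 4.0

4.0 bits


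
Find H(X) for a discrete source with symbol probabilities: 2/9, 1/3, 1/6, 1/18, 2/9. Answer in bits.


H = -sum(p_i * log2(p_i)). Terms: -(2/9)*log2(2/9) = 0.482206; -(1/3)*log2(1/3) = 0.528321; -(1/6)*log2(1/6) = 0.430827; -(1/18)*log2(1/18) = 0.231663; -(2/9)*log2(2/9) = 0.482206. H = 0.482206 + 0.528321 + 0.430827 + 0.231663 + 0.482206 = 2.1552

2.1552 bits


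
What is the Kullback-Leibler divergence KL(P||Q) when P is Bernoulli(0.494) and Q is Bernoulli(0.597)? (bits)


KL = p*log2(p/q) + (1-p)*log2((1-p)/(1-q)) = 0.494*log2(0.494/0.597) + 0.506*log2(0.506/0.403) = 0.0312

0.0312 bits


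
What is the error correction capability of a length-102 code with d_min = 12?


Correction capability = floor((d-1)/2) = floor((12-1)/2) = 5

5 errors


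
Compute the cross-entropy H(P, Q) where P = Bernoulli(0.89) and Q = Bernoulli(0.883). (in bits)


H(P,Q) = -p*log2(q) - (1-p)*log2(1-q). -0.89*log2(0.883) = 0.159768; -0.11*log2(0.117) = 0.340496. H(P,Q) = 0.159768 + 0.340496 = 0.5003

0.5003 bits


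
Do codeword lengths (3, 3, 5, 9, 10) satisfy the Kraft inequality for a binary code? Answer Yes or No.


Kraft sum = sum(2^(-l_i)) = 0.2842, need <= 1. Result: satisfied (a binary prefix-free code with these lengths exists)

Yes


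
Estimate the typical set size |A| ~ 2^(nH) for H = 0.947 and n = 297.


log2|A_typical| = nH = 297 * 0.947 = 281.259, so |A_typical| ~ 2^281.259 = 4.649e+84

4.649e+84


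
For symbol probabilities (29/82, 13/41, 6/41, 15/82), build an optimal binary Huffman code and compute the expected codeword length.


Huffman construction (repeatedly merge the two least-probable nodes; each merge adds 1 bit to every symbol beneath it): 6/41 + 15/82 = 27/82; 13/41 + 27/82 = 53/82; 29/82 + 53/82 = 1. Resulting codeword lengths (in the order the probabilities were given): (1, 2, 3, 3). L_avg = sum(p_i * l_i) = 29/82*1 + 13/41*2 + 6/41*3 + 15/82*3 = 81/41 = 1.9756

1.9756 bits


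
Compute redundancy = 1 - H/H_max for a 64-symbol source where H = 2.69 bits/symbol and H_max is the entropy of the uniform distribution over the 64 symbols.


H_max = log2(K) = log2(64) = 6.0 bits/symbol. Redundancy = 1 - H/H_max = 1 - 2.69/6.0 = 1 - 0.4483 = 0.5517

0.5517


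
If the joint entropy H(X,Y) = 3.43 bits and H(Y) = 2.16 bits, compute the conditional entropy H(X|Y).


H(X|Y) = H(X,Y) - H(Y) = 3.43 - 2.16 = 1.27

1.27 bits


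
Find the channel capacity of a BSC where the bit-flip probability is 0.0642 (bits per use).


H(p) = -p*log2(p) - (1-p)*log2(1-p) = -0.0642*log2(0.0642) - 0.9358*log2(0.9358) = 0.254314 + 0.089582 = 0.3439. C = 1 - H(p) = 1 - 0.3439 = 0.6561

0.6561 bits


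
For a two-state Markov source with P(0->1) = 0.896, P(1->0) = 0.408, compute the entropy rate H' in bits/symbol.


Stationary distribution: pi_0 = p10/(p01+p10) = 0.3129, pi_1 = 0.6871. Entropy rate H' = pi_0*H(p01) + pi_1*H(p10) = 0.3129*0.4815 + 0.6871*0.9754 = 0.8209

0.8209 bits/symbol


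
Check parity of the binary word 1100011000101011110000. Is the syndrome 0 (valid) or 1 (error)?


Syndrome = XOR of all bits = 1 XOR 1 XOR 0 XOR 0 XOR 0 XOR 1 XOR 1 XOR 0 XOR 0 XOR 0 XOR 1 XOR 0 XOR 1 XOR 0 XOR 1 XOR 1 XOR 1 XOR 1 XOR 0 XOR 0 XOR 0 XOR 0 = 0

0


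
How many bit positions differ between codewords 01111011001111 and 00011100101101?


Count differing positions: . ^ ^ . . ^ ^ ^ ^ . . . ^ . = 7 differences

7


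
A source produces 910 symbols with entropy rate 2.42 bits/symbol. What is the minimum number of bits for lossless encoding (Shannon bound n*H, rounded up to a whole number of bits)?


Minimum bits >= n * H = 910 * 2.42 = 2202.2, rounded up to a whole number of bits = 2203

2203 bits


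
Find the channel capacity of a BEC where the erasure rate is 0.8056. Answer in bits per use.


C = 1 - epsilon = 1 - 0.8056 = 0.1944

0.1944 bits
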